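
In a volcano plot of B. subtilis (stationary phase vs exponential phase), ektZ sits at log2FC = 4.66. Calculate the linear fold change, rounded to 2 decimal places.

25.28

Fold change = 2^(4.66) = 25.281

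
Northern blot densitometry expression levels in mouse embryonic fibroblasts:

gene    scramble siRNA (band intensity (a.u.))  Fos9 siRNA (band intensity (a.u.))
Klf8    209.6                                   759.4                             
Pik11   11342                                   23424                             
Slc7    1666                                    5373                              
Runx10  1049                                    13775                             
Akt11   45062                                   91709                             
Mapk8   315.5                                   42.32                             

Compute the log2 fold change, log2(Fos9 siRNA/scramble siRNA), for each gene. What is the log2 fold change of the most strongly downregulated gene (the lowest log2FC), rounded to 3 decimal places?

log2(759.4/209.6) = 1.857  (Klf8)
log2(23424/11342) = 1.046  (Pik11)
log2(5373/1666) = 1.689  (Slc7)
log2(13775/1049) = 3.715  (Runx10)
log2(91709/45062) = 1.025  (Akt11)
log2(42.32/315.5) = -2.898  (Mapk8)
Mapk8 is most strongly downregulated.

-2.898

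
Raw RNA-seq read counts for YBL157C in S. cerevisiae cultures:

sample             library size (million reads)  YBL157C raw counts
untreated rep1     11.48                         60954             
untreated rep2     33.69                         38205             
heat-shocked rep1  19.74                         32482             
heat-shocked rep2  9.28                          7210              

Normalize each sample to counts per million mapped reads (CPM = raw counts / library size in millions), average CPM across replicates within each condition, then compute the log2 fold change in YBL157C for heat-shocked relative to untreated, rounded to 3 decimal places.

CPM(untreated rep1) = 60954 / 11.48 = 5309.5819
CPM(untreated rep2) = 38205 / 33.69 = 1134.0160
CPM(heat-shocked rep1) = 32482 / 19.74 = 1645.4914
CPM(heat-shocked rep2) = 7210 / 9.28 = 776.9397
mean CPM(untreated) = 3221.7990; mean CPM(heat-shocked) = 1211.2155
Fold change = 1211.2155 / 3221.7990 = 0.37594
log2(0.37594) = -1.4114

-1.411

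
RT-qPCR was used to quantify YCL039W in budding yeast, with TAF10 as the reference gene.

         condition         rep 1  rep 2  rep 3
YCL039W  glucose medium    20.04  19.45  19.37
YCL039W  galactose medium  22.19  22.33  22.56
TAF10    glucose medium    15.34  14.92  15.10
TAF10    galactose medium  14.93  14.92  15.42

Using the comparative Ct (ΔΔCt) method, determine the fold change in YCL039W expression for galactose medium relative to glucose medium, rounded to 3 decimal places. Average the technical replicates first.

0.147

Mean Ct: YCL039W glucose medium 19.620; YCL039W galactose medium 22.360; TAF10 glucose medium 15.120; TAF10 galactose medium 15.090
ΔCt(glucose medium) = 19.620 − 15.120 = 4.500
ΔCt(galactose medium) = 22.360 − 15.090 = 7.270
ΔΔCt = 7.270 − 4.500 = 2.770
Fold change = 2^(−2.770) = 0.1466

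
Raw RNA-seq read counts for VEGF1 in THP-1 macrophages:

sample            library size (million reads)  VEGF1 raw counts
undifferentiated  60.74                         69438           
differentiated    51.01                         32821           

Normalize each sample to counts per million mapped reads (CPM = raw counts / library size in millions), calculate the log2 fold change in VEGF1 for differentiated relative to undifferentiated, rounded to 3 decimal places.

CPM(undifferentiated) = 69438 / 60.74 = 1143.2005
CPM(differentiated) = 32821 / 51.01 = 643.4229
Fold change = 643.4229 / 1143.2005 = 0.56283
log2(0.56283) = -0.8292

-0.829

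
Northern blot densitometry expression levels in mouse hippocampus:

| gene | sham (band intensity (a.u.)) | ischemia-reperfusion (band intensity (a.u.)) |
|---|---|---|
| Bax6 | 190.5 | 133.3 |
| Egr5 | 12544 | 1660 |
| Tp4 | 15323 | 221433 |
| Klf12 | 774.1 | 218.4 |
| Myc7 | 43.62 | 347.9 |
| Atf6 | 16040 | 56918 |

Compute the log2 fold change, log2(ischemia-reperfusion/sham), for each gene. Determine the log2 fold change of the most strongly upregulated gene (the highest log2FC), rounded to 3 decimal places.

log2(133.3/190.5) = -0.515  (Bax6)
log2(1660/12544) = -2.918  (Egr5)
log2(221433/15323) = 3.853  (Tp4)
log2(218.4/774.1) = -1.826  (Klf12)
log2(347.9/43.62) = 2.996  (Myc7)
log2(56918/16040) = 1.827  (Atf6)
Tp4 is most strongly upregulated.

3.853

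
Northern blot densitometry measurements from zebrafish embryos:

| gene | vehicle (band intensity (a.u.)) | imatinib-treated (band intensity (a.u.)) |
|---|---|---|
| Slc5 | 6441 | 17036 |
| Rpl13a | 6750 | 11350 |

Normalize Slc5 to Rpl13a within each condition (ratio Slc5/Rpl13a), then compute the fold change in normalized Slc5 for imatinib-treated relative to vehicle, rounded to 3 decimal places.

Slc5/Rpl13a (vehicle) = 6441 / 6750 = 0.95422
Slc5/Rpl13a (imatinib-treated) = 17036 / 11350 = 1.501
Fold change = 1.501 / 0.95422 = 1.5730

1.573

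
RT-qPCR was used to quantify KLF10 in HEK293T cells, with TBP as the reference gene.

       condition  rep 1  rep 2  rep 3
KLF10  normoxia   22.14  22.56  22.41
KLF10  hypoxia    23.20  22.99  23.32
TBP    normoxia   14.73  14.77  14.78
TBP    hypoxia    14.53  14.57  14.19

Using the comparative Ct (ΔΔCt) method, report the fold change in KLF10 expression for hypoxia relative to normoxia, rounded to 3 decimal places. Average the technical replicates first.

0.457

Mean Ct: KLF10 normoxia 22.370; KLF10 hypoxia 23.170; TBP normoxia 14.760; TBP hypoxia 14.430
ΔCt(normoxia) = 22.370 − 14.760 = 7.610
ΔCt(hypoxia) = 23.170 − 14.430 = 8.740
ΔΔCt = 8.740 − 7.610 = 1.130
Fold change = 2^(−1.130) = 0.4569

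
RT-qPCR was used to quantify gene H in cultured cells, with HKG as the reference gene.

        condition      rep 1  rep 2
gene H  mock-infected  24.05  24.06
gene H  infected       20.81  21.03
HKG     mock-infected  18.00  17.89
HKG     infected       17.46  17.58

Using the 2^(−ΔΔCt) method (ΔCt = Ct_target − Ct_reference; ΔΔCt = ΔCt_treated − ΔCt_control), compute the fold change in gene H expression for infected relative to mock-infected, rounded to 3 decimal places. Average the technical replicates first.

Mean Ct: gene H mock-infected 24.055; gene H infected 20.920; HKG mock-infected 17.945; HKG infected 17.520
ΔCt(mock-infected) = 24.055 − 17.945 = 6.110
ΔCt(infected) = 20.920 − 17.520 = 3.400
ΔΔCt = 3.400 − 6.110 = -2.710
Fold change = 2^(−(-2.710)) = 2^2.710 = 6.5432

6.543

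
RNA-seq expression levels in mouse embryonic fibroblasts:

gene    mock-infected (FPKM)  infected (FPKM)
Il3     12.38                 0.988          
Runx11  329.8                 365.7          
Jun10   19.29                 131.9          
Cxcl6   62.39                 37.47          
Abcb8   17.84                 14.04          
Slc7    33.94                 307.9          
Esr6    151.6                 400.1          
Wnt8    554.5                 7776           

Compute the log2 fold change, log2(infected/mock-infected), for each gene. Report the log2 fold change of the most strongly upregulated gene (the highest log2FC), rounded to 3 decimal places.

log2(0.988/12.38) = -3.647  (Il3)
log2(365.7/329.8) = 0.149  (Runx11)
log2(131.9/19.29) = 2.774  (Jun10)
log2(37.47/62.39) = -0.736  (Cxcl6)
log2(14.04/17.84) = -0.346  (Abcb8)
log2(307.9/33.94) = 3.181  (Slc7)
log2(400.1/151.6) = 1.400  (Esr6)
log2(7776/554.5) = 3.810  (Wnt8)
Wnt8 is most strongly upregulated.

3.810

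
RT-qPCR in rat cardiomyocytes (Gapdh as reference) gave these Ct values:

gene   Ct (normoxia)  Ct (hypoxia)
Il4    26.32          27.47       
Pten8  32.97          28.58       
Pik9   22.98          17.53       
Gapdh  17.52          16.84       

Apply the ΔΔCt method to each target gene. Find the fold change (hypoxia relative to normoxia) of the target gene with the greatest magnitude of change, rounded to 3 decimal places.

27.284

Il4: ΔΔCt = (27.47−16.84) − (26.32−17.52) = 10.63 − 8.80 = 1.83; fold change = 2^-1.83 = 0.281
Pten8: ΔΔCt = (28.58−16.84) − (32.97−17.52) = 11.74 − 15.45 = -3.71; fold change = 2^3.71 = 13.086
Pik9: ΔΔCt = (17.53−16.84) − (22.98−17.52) = 0.69 − 5.46 = -4.77; fold change = 2^4.77 = 27.284
Pik9 has the largest |ΔΔCt| = 4.77.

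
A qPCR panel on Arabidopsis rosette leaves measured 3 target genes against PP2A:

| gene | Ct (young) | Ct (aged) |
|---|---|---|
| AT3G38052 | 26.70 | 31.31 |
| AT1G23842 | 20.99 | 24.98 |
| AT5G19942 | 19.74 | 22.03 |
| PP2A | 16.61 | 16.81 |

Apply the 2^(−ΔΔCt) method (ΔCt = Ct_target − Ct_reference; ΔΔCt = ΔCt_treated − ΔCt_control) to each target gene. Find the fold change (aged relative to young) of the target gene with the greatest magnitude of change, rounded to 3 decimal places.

0.047

AT3G38052: ΔΔCt = (31.31−16.81) − (26.70−16.61) = 14.50 − 10.09 = 4.41; fold change = 2^-4.41 = 0.047
AT1G23842: ΔΔCt = (24.98−16.81) − (20.99−16.61) = 8.17 − 4.38 = 3.79; fold change = 2^-3.79 = 0.072
AT5G19942: ΔΔCt = (22.03−16.81) − (19.74−16.61) = 5.22 − 3.13 = 2.09; fold change = 2^-2.09 = 0.235
AT3G38052 has the largest |ΔΔCt| = 4.41.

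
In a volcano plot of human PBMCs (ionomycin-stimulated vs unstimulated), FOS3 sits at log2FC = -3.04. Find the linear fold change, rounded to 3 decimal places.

0.122

Fold change = 2^(-3.04) = 0.1216
That is, FOS3 drops to 12.2% of the unstimulated level.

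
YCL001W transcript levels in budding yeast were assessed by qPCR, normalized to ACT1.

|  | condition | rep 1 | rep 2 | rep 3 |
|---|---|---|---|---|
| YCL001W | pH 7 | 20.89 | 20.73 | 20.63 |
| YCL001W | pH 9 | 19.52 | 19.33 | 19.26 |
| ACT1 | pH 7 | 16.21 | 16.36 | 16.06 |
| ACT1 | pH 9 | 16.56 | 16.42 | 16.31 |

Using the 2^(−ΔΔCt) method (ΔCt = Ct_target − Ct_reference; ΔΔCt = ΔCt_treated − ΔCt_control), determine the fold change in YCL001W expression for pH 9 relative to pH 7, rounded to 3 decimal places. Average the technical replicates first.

Mean Ct: YCL001W pH 7 20.750; YCL001W pH 9 19.370; ACT1 pH 7 16.210; ACT1 pH 9 16.430
ΔCt(pH 7) = 20.750 − 16.210 = 4.540
ΔCt(pH 9) = 19.370 − 16.430 = 2.940
ΔΔCt = 2.940 − 4.540 = -1.600
Fold change = 2^(−(-1.600)) = 2^1.600 = 3.0314

3.031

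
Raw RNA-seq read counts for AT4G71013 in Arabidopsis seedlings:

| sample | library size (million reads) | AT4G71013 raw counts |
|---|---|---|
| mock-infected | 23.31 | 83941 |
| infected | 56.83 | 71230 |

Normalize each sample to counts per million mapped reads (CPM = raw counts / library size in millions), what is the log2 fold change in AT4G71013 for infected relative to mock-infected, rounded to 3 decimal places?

-1.523

CPM(mock-infected) = 83941 / 23.31 = 3601.0725
CPM(infected) = 71230 / 56.83 = 1253.3873
Fold change = 1253.3873 / 3601.0725 = 0.34806
log2(0.34806) = -1.5226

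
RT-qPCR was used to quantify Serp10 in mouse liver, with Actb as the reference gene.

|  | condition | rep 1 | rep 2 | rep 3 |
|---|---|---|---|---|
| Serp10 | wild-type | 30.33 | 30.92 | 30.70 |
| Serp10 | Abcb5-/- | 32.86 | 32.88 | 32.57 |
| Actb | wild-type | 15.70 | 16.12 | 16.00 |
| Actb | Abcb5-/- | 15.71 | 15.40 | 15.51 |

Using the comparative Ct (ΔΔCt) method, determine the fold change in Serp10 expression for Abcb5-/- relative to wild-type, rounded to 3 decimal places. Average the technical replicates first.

Mean Ct: Serp10 wild-type 30.650; Serp10 Abcb5-/- 32.770; Actb wild-type 15.940; Actb Abcb5-/- 15.540
ΔCt(wild-type) = 30.650 − 15.940 = 14.710
ΔCt(Abcb5-/-) = 32.770 − 15.540 = 17.230
ΔΔCt = 17.230 − 14.710 = 2.520
Fold change = 2^(−2.520) = 0.1743

0.174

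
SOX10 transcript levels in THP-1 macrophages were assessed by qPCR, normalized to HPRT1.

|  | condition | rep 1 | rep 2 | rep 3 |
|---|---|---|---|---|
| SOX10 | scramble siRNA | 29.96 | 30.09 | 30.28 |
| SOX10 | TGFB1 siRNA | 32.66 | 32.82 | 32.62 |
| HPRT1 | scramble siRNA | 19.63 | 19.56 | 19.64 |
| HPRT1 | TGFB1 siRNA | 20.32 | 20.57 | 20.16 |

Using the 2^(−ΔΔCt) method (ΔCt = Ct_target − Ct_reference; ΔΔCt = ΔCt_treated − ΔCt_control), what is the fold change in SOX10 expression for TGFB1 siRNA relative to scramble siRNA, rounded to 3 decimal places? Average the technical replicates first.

0.277

Mean Ct: SOX10 scramble siRNA 30.110; SOX10 TGFB1 siRNA 32.700; HPRT1 scramble siRNA 19.610; HPRT1 TGFB1 siRNA 20.350
ΔCt(scramble siRNA) = 30.110 − 19.610 = 10.500
ΔCt(TGFB1 siRNA) = 32.700 − 20.350 = 12.350
ΔΔCt = 12.350 − 10.500 = 1.850
Fold change = 2^(−1.850) = 0.2774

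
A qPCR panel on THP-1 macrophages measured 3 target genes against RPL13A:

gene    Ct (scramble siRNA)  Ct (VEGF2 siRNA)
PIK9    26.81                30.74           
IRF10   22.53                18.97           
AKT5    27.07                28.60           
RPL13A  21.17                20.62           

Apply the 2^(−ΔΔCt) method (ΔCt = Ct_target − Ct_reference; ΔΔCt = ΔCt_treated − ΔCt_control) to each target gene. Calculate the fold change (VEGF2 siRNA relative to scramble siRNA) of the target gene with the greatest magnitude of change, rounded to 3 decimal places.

PIK9: ΔΔCt = (30.74−20.62) − (26.81−21.17) = 10.12 − 5.64 = 4.48; fold change = 2^-4.48 = 0.045
IRF10: ΔΔCt = (18.97−20.62) − (22.53−21.17) = -1.65 − 1.36 = -3.01; fold change = 2^3.01 = 8.056
AKT5: ΔΔCt = (28.60−20.62) − (27.07−21.17) = 7.98 − 5.90 = 2.08; fold change = 2^-2.08 = 0.237
PIK9 has the largest |ΔΔCt| = 4.48.

0.045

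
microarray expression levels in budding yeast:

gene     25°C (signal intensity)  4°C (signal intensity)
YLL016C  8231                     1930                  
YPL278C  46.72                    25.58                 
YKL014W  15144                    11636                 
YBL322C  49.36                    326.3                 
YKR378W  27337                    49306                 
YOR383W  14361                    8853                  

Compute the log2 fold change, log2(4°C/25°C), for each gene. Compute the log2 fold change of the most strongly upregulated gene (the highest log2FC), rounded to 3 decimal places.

log2(1930/8231) = -2.092  (YLL016C)
log2(25.58/46.72) = -0.869  (YPL278C)
log2(11636/15144) = -0.380  (YKL014W)
log2(326.3/49.36) = 2.725  (YBL322C)
log2(49306/27337) = 0.851  (YKR378W)
log2(8853/14361) = -0.698  (YOR383W)
YBL322C is most strongly upregulated.

2.725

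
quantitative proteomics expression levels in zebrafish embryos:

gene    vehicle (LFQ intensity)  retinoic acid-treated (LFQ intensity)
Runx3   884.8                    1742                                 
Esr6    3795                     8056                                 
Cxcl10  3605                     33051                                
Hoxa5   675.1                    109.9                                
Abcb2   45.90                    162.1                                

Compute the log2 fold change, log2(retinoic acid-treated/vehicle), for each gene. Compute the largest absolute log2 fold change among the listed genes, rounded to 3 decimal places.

log2(1742/884.8) = 0.977  (Runx3)
log2(8056/3795) = 1.086  (Esr6)
log2(33051/3605) = 3.197  (Cxcl10)
log2(109.9/675.1) = -2.619  (Hoxa5)
log2(162.1/45.90) = 1.820  (Abcb2)
The largest magnitude belongs to Cxcl10.

3.197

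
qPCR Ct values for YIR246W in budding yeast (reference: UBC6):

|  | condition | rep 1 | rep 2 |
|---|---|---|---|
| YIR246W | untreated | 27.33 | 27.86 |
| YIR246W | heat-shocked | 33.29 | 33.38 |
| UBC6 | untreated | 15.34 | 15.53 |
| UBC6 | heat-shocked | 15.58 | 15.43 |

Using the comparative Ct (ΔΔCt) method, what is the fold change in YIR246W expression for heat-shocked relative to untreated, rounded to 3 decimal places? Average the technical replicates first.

0.020

Mean Ct: YIR246W untreated 27.595; YIR246W heat-shocked 33.335; UBC6 untreated 15.435; UBC6 heat-shocked 15.505
ΔCt(untreated) = 27.595 − 15.435 = 12.160
ΔCt(heat-shocked) = 33.335 − 15.505 = 17.830
ΔΔCt = 17.830 − 12.160 = 5.670
Fold change = 2^(−5.670) = 0.0196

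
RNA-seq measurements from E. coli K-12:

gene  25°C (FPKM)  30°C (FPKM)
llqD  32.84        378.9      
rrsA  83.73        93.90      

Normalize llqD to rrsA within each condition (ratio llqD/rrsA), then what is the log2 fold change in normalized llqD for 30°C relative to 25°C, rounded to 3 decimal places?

3.363

llqD/rrsA (25°C) = 32.84 / 83.73 = 0.39221
llqD/rrsA (30°C) = 378.9 / 93.90 = 4.0351
Fold change = 4.0351 / 0.39221 = 10.2881
log2(10.2881) = 3.3629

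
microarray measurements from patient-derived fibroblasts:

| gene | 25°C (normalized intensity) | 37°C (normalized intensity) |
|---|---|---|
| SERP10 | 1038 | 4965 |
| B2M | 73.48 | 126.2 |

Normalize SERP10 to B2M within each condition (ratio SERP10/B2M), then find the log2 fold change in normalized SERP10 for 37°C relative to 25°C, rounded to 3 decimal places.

1.478

SERP10/B2M (25°C) = 1038 / 73.48 = 14.126
SERP10/B2M (37°C) = 4965 / 126.2 = 39.342
Fold change = 39.342 / 14.126 = 2.7850
log2(2.7850) = 1.4777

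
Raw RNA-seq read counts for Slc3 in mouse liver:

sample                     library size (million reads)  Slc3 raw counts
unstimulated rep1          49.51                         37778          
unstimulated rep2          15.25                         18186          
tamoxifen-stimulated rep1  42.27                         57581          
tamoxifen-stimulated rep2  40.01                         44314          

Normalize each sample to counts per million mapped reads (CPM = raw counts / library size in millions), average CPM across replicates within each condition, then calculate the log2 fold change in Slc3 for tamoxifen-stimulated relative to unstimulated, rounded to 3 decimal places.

CPM(unstimulated rep1) = 37778 / 49.51 = 763.0378
CPM(unstimulated rep2) = 18186 / 15.25 = 1192.5246
CPM(tamoxifen-stimulated rep1) = 57581 / 42.27 = 1362.2191
CPM(tamoxifen-stimulated rep2) = 44314 / 40.01 = 1107.5731
mean CPM(unstimulated) = 977.7812; mean CPM(tamoxifen-stimulated) = 1234.8961
Fold change = 1234.8961 / 977.7812 = 1.26296
log2(1.26296) = 0.3368

0.337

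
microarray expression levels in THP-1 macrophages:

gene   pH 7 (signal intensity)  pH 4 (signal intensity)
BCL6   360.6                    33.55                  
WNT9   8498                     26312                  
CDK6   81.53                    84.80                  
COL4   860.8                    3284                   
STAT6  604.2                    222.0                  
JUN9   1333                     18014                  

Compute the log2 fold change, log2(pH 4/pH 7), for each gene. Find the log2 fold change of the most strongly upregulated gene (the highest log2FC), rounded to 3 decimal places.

3.756

log2(33.55/360.6) = -3.426  (BCL6)
log2(26312/8498) = 1.631  (WNT9)
log2(84.80/81.53) = 0.057  (CDK6)
log2(3284/860.8) = 1.932  (COL4)
log2(222.0/604.2) = -1.444  (STAT6)
log2(18014/1333) = 3.756  (JUN9)
JUN9 is most strongly upregulated.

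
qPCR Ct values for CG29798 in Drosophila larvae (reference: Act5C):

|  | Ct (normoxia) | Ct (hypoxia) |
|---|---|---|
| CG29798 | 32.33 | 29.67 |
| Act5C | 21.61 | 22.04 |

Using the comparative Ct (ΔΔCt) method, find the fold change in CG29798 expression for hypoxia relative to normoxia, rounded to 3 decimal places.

8.515

ΔCt(normoxia) = 32.330 − 21.610 = 10.720
ΔCt(hypoxia) = 29.670 − 22.040 = 7.630
ΔΔCt = 7.630 − 10.720 = -3.090
Fold change = 2^(−(-3.090)) = 2^3.090 = 8.5150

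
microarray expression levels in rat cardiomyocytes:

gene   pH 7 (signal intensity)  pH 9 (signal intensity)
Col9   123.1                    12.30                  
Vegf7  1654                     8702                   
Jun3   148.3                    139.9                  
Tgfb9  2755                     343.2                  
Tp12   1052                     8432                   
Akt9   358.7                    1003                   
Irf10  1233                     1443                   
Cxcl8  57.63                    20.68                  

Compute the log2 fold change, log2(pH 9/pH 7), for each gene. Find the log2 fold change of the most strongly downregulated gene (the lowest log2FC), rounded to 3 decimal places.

-3.323

log2(12.30/123.1) = -3.323  (Col9)
log2(8702/1654) = 2.395  (Vegf7)
log2(139.9/148.3) = -0.084  (Jun3)
log2(343.2/2755) = -3.005  (Tgfb9)
log2(8432/1052) = 3.003  (Tp12)
log2(1003/358.7) = 1.483  (Akt9)
log2(1443/1233) = 0.227  (Irf10)
log2(20.68/57.63) = -1.479  (Cxcl8)
Col9 is most strongly downregulated.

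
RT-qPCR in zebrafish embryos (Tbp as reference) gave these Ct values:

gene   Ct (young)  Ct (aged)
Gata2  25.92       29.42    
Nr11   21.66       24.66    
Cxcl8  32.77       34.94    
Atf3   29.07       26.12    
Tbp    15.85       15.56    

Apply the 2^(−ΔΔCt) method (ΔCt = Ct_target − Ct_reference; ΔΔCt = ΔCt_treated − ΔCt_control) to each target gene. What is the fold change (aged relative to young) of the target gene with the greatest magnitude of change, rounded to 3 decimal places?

0.072

Gata2: ΔΔCt = (29.42−15.56) − (25.92−15.85) = 13.86 − 10.07 = 3.79; fold change = 2^-3.79 = 0.072
Nr11: ΔΔCt = (24.66−15.56) − (21.66−15.85) = 9.10 − 5.81 = 3.29; fold change = 2^-3.29 = 0.102
Cxcl8: ΔΔCt = (34.94−15.56) − (32.77−15.85) = 19.38 − 16.92 = 2.46; fold change = 2^-2.46 = 0.182
Atf3: ΔΔCt = (26.12−15.56) − (29.07−15.85) = 10.56 − 13.22 = -2.66; fold change = 2^2.66 = 6.320
Gata2 has the largest |ΔΔCt| = 3.79.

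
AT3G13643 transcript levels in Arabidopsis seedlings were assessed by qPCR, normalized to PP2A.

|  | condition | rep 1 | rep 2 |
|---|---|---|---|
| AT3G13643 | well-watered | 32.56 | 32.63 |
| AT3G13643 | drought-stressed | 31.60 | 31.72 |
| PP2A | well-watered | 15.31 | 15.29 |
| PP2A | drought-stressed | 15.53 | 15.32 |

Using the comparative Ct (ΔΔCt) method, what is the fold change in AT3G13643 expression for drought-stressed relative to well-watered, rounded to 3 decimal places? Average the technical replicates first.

2.085

Mean Ct: AT3G13643 well-watered 32.595; AT3G13643 drought-stressed 31.660; PP2A well-watered 15.300; PP2A drought-stressed 15.425
ΔCt(well-watered) = 32.595 − 15.300 = 17.295
ΔCt(drought-stressed) = 31.660 − 15.425 = 16.235
ΔΔCt = 16.235 − 17.295 = -1.060
Fold change = 2^(−(-1.060)) = 2^1.060 = 2.0849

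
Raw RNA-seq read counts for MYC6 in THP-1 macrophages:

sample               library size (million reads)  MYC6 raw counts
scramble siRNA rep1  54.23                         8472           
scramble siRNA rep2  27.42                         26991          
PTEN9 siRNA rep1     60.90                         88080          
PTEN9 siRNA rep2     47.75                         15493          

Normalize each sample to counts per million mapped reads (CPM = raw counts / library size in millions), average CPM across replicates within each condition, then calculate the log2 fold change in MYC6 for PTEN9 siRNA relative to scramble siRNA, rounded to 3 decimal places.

CPM(scramble siRNA rep1) = 8472 / 54.23 = 156.2235
CPM(scramble siRNA rep2) = 26991 / 27.42 = 984.3545
CPM(PTEN9 siRNA rep1) = 88080 / 60.90 = 1446.3054
CPM(PTEN9 siRNA rep2) = 15493 / 47.75 = 324.4607
mean CPM(scramble siRNA) = 570.2890; mean CPM(PTEN9 siRNA) = 885.3831
Fold change = 885.3831 / 570.2890 = 1.55252
log2(1.55252) = 0.6346

0.635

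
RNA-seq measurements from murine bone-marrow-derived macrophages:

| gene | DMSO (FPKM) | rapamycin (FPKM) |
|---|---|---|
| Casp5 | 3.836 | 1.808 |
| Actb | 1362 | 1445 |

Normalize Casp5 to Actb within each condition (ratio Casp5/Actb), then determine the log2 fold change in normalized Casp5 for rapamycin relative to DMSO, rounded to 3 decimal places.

-1.171

Casp5/Actb (DMSO) = 3.836 / 1362 = 0.0028164
Casp5/Actb (rapamycin) = 1.808 / 1445 = 0.0012512
Fold change = 0.0012512 / 0.0028164 = 0.4443
log2(0.4443) = -1.1706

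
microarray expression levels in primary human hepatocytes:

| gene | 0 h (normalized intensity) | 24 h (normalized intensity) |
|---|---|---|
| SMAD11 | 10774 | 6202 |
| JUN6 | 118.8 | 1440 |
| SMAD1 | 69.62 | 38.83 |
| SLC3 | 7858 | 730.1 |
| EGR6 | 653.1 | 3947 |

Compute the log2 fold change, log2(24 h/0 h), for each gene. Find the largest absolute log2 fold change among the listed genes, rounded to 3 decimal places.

3.599

log2(6202/10774) = -0.797  (SMAD11)
log2(1440/118.8) = 3.599  (JUN6)
log2(38.83/69.62) = -0.842  (SMAD1)
log2(730.1/7858) = -3.428  (SLC3)
log2(3947/653.1) = 2.595  (EGR6)
The largest magnitude belongs to JUN6.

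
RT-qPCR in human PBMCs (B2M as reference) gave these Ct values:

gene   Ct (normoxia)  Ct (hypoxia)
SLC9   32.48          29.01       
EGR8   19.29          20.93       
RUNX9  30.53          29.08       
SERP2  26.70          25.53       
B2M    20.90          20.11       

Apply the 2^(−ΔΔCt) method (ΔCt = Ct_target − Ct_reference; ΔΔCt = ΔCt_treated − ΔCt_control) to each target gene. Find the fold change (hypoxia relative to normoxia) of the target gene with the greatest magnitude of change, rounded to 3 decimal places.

SLC9: ΔΔCt = (29.01−20.11) − (32.48−20.90) = 8.90 − 11.58 = -2.68; fold change = 2^2.68 = 6.409
EGR8: ΔΔCt = (20.93−20.11) − (19.29−20.90) = 0.82 − (-1.61) = 2.43; fold change = 2^-2.43 = 0.186
RUNX9: ΔΔCt = (29.08−20.11) − (30.53−20.90) = 8.97 − 9.63 = -0.66; fold change = 2^0.66 = 1.580
SERP2: ΔΔCt = (25.53−20.11) − (26.70−20.90) = 5.42 − 5.80 = -0.38; fold change = 2^0.38 = 1.301
SLC9 has the largest |ΔΔCt| = 2.68.

6.409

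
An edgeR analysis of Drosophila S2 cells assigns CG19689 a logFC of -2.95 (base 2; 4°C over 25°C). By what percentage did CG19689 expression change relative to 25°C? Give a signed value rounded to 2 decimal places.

-87.06%

Fold change = 2^(-2.95) = 0.1294
Percent change = (FC − 1) × 100% = (0.1294 − 1) × 100 = -87.06%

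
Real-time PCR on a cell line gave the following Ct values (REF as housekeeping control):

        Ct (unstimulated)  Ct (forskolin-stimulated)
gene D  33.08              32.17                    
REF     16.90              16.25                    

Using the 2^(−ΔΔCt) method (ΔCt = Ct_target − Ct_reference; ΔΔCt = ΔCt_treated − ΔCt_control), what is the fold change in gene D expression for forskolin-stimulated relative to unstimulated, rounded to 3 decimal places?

1.197

ΔCt(unstimulated) = 33.080 − 16.900 = 16.180
ΔCt(forskolin-stimulated) = 32.170 − 16.250 = 15.920
ΔΔCt = 15.920 − 16.180 = -0.260
Fold change = 2^(−(-0.260)) = 2^0.260 = 1.1975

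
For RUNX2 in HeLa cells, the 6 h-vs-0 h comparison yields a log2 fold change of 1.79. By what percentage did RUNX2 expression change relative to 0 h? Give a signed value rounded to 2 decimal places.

Fold change = 2^(1.79) = 3.4581
Percent change = (FC − 1) × 100% = (3.4581 − 1) × 100 = 245.81%

245.81%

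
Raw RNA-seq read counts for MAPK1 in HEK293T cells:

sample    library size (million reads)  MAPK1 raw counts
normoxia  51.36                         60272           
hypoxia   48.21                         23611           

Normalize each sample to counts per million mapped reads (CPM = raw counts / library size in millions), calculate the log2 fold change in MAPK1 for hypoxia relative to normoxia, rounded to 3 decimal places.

CPM(normoxia) = 60272 / 51.36 = 1173.5202
CPM(hypoxia) = 23611 / 48.21 = 489.7532
Fold change = 489.7532 / 1173.5202 = 0.41734
log2(0.41734) = -1.2607

-1.261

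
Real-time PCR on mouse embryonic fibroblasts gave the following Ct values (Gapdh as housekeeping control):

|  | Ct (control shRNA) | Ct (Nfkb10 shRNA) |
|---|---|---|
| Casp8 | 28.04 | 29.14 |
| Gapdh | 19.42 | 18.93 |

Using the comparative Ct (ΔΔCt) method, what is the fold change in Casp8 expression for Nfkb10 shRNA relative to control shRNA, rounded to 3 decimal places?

ΔCt(control shRNA) = 28.040 − 19.420 = 8.620
ΔCt(Nfkb10 shRNA) = 29.140 − 18.930 = 10.210
ΔΔCt = 10.210 − 8.620 = 1.590
Fold change = 2^(−1.590) = 0.3322

0.332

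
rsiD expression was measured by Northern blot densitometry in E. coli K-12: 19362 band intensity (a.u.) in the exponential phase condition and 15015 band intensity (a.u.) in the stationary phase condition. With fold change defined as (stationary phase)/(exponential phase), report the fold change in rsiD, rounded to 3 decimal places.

0.775

Fold change = 15015 / 19362 = 0.7755
rsiD is downregulated.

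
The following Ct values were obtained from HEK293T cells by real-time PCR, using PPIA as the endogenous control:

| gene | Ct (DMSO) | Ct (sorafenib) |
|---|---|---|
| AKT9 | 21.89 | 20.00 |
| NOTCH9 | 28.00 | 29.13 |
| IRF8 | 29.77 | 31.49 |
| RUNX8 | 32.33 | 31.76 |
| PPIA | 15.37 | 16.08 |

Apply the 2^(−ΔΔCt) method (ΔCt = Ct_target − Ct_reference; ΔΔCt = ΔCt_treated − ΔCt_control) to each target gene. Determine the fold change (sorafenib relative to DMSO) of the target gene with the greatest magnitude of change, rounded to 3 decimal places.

AKT9: ΔΔCt = (20.00−16.08) − (21.89−15.37) = 3.92 − 6.52 = -2.60; fold change = 2^2.60 = 6.063
NOTCH9: ΔΔCt = (29.13−16.08) − (28.00−15.37) = 13.05 − 12.63 = 0.42; fold change = 2^-0.42 = 0.747
IRF8: ΔΔCt = (31.49−16.08) − (29.77−15.37) = 15.41 − 14.40 = 1.01; fold change = 2^-1.01 = 0.497
RUNX8: ΔΔCt = (31.76−16.08) − (32.33−15.37) = 15.68 − 16.96 = -1.28; fold change = 2^1.28 = 2.428
AKT9 has the largest |ΔΔCt| = 2.60.

6.063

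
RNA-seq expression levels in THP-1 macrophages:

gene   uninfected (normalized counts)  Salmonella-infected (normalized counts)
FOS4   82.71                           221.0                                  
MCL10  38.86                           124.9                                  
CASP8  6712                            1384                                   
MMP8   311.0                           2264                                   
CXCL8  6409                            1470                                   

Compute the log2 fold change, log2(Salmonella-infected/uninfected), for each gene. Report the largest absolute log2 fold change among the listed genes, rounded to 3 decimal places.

2.864

log2(221.0/82.71) = 1.418  (FOS4)
log2(124.9/38.86) = 1.684  (MCL10)
log2(1384/6712) = -2.278  (CASP8)
log2(2264/311.0) = 2.864  (MMP8)
log2(1470/6409) = -2.124  (CXCL8)
The largest magnitude belongs to MMP8.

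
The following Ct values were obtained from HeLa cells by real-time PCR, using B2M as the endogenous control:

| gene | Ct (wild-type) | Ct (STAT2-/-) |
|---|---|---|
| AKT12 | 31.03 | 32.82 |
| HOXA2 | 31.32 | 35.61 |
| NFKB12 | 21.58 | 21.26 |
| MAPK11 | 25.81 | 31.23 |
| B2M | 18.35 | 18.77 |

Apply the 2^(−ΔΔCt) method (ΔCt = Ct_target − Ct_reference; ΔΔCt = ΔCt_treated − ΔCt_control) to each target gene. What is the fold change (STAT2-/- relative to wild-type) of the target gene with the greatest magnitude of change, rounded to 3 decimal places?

0.031

AKT12: ΔΔCt = (32.82−18.77) − (31.03−18.35) = 14.05 − 12.68 = 1.37; fold change = 2^-1.37 = 0.387
HOXA2: ΔΔCt = (35.61−18.77) − (31.32−18.35) = 16.84 − 12.97 = 3.87; fold change = 2^-3.87 = 0.068
NFKB12: ΔΔCt = (21.26−18.77) − (21.58−18.35) = 2.49 − 3.23 = -0.74; fold change = 2^0.74 = 1.670
MAPK11: ΔΔCt = (31.23−18.77) − (25.81−18.35) = 12.46 − 7.46 = 5.00; fold change = 2^-5.00 = 0.031
MAPK11 has the largest |ΔΔCt| = 5.00.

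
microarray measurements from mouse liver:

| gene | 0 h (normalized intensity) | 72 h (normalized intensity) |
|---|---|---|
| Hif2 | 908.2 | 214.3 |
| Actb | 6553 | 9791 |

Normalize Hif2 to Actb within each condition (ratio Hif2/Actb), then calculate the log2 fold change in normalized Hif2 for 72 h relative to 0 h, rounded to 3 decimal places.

Hif2/Actb (0 h) = 908.2 / 6553 = 0.13859
Hif2/Actb (72 h) = 214.3 / 9791 = 0.021887
Fold change = 0.021887 / 0.13859 = 0.1579
log2(0.1579) = -2.6627

-2.663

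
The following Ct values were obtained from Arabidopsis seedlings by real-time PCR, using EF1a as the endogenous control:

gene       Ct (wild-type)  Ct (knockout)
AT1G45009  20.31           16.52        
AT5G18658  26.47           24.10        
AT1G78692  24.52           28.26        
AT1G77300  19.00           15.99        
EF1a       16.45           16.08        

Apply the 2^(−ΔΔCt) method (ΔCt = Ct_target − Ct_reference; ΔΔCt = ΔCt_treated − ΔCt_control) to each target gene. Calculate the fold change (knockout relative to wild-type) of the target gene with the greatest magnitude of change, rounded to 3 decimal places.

AT1G45009: ΔΔCt = (16.52−16.08) − (20.31−16.45) = 0.44 − 3.86 = -3.42; fold change = 2^3.42 = 10.703
AT5G18658: ΔΔCt = (24.10−16.08) − (26.47−16.45) = 8.02 − 10.02 = -2.00; fold change = 2^2.00 = 4.000
AT1G78692: ΔΔCt = (28.26−16.08) − (24.52−16.45) = 12.18 − 8.07 = 4.11; fold change = 2^-4.11 = 0.058
AT1G77300: ΔΔCt = (15.99−16.08) − (19.00−16.45) = -0.09 − 2.55 = -2.64; fold change = 2^2.64 = 6.233
AT1G78692 has the largest |ΔΔCt| = 4.11.

0.058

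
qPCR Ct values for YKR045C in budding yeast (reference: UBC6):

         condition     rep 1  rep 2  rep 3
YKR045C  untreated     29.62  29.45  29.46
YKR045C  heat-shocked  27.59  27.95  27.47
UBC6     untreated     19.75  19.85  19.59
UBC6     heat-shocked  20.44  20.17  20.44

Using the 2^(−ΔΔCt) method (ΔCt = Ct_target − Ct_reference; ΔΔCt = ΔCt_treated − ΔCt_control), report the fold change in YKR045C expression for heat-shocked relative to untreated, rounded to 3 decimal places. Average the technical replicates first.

Mean Ct: YKR045C untreated 29.510; YKR045C heat-shocked 27.670; UBC6 untreated 19.730; UBC6 heat-shocked 20.350
ΔCt(untreated) = 29.510 − 19.730 = 9.780
ΔCt(heat-shocked) = 27.670 − 20.350 = 7.320
ΔΔCt = 7.320 − 9.780 = -2.460
Fold change = 2^(−(-2.460)) = 2^2.460 = 5.5022

5.502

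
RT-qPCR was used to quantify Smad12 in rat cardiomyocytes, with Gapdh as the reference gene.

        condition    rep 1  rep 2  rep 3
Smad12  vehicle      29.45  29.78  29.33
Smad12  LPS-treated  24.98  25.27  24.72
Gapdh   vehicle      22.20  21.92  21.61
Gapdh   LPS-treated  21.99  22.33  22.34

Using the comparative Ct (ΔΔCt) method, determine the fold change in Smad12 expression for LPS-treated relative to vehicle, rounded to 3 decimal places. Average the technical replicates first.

28.641

Mean Ct: Smad12 vehicle 29.520; Smad12 LPS-treated 24.990; Gapdh vehicle 21.910; Gapdh LPS-treated 22.220
ΔCt(vehicle) = 29.520 − 21.910 = 7.610
ΔCt(LPS-treated) = 24.990 − 22.220 = 2.770
ΔΔCt = 2.770 − 7.610 = -4.840
Fold change = 2^(−(-4.840)) = 2^4.840 = 28.6408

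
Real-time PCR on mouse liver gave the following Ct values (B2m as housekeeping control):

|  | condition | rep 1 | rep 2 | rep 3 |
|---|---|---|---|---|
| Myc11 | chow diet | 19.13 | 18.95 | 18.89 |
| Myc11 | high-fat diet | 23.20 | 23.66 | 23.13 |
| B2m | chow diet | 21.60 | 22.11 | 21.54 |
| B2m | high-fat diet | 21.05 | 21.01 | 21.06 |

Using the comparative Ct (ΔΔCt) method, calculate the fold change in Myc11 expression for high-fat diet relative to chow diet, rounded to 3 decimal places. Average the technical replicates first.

Mean Ct: Myc11 chow diet 18.990; Myc11 high-fat diet 23.330; B2m chow diet 21.750; B2m high-fat diet 21.040
ΔCt(chow diet) = 18.990 − 21.750 = -2.760
ΔCt(high-fat diet) = 23.330 − 21.040 = 2.290
ΔΔCt = 2.290 − (-2.760) = 5.050
Fold change = 2^(−5.050) = 0.0302

0.030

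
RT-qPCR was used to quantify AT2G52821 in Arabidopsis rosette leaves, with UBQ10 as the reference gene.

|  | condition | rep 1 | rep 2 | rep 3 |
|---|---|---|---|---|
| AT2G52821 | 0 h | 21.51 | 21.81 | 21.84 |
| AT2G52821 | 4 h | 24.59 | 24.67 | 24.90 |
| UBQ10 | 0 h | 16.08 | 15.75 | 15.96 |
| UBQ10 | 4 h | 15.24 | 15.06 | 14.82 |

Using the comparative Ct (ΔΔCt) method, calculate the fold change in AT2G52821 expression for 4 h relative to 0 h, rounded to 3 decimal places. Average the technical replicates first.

0.067

Mean Ct: AT2G52821 0 h 21.720; AT2G52821 4 h 24.720; UBQ10 0 h 15.930; UBQ10 4 h 15.040
ΔCt(0 h) = 21.720 − 15.930 = 5.790
ΔCt(4 h) = 24.720 − 15.040 = 9.680
ΔΔCt = 9.680 − 5.790 = 3.890
Fold change = 2^(−3.890) = 0.0675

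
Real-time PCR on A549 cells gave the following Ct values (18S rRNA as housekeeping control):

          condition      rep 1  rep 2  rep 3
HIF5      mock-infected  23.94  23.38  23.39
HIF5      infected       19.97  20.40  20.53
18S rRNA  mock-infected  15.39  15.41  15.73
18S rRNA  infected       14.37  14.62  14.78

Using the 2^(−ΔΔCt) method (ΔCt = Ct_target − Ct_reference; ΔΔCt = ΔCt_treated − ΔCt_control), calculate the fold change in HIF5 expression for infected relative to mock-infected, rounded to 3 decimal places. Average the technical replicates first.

Mean Ct: HIF5 mock-infected 23.570; HIF5 infected 20.300; 18S rRNA mock-infected 15.510; 18S rRNA infected 14.590
ΔCt(mock-infected) = 23.570 − 15.510 = 8.060
ΔCt(infected) = 20.300 − 14.590 = 5.710
ΔΔCt = 5.710 − 8.060 = -2.350
Fold change = 2^(−(-2.350)) = 2^2.350 = 5.0982

5.098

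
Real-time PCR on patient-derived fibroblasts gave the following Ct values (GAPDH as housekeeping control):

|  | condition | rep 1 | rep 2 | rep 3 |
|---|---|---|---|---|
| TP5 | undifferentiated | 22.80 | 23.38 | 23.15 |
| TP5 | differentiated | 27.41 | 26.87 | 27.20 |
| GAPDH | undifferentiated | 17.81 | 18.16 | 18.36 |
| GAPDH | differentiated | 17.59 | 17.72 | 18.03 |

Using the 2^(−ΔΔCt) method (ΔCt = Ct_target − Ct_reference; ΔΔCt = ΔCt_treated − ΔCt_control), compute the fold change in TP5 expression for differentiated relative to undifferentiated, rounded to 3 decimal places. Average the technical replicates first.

Mean Ct: TP5 undifferentiated 23.110; TP5 differentiated 27.160; GAPDH undifferentiated 18.110; GAPDH differentiated 17.780
ΔCt(undifferentiated) = 23.110 − 18.110 = 5.000
ΔCt(differentiated) = 27.160 − 17.780 = 9.380
ΔΔCt = 9.380 − 5.000 = 4.380
Fold change = 2^(−4.380) = 0.0480

0.048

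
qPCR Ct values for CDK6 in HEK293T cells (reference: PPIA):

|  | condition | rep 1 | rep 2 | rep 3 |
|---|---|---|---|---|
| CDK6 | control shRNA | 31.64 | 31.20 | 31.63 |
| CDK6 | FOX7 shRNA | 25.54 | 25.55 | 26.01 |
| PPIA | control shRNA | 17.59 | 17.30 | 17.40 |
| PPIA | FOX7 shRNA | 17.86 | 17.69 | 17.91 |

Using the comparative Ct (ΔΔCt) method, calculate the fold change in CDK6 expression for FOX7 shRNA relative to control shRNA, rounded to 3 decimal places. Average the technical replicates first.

Mean Ct: CDK6 control shRNA 31.490; CDK6 FOX7 shRNA 25.700; PPIA control shRNA 17.430; PPIA FOX7 shRNA 17.820
ΔCt(control shRNA) = 31.490 − 17.430 = 14.060
ΔCt(FOX7 shRNA) = 25.700 − 17.820 = 7.880
ΔΔCt = 7.880 − 14.060 = -6.180
Fold change = 2^(−(-6.180)) = 2^6.180 = 72.5046

72.505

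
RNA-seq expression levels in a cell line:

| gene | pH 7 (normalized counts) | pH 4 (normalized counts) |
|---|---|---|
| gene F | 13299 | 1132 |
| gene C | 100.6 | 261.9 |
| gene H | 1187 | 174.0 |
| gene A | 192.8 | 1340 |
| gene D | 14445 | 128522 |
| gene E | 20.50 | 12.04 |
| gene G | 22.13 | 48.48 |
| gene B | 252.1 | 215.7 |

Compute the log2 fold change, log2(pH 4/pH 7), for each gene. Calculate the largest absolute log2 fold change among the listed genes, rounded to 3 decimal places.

log2(1132/13299) = -3.554  (gene F)
log2(261.9/100.6) = 1.380  (gene C)
log2(174.0/1187) = -2.770  (gene H)
log2(1340/192.8) = 2.797  (gene A)
log2(128522/14445) = 3.153  (gene D)
log2(12.04/20.50) = -0.768  (gene E)
log2(48.48/22.13) = 1.131  (gene G)
log2(215.7/252.1) = -0.225  (gene B)
The largest magnitude belongs to gene F.

3.554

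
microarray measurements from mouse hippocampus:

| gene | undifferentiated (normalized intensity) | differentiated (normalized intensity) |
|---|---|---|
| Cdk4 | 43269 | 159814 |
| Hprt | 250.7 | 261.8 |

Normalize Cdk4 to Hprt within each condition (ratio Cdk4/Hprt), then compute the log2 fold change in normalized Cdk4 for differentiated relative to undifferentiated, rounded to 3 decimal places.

Cdk4/Hprt (undifferentiated) = 43269 / 250.7 = 172.59
Cdk4/Hprt (differentiated) = 159814 / 261.8 = 610.44
Fold change = 610.44 / 172.59 = 3.5369
log2(3.5369) = 1.8225

1.822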